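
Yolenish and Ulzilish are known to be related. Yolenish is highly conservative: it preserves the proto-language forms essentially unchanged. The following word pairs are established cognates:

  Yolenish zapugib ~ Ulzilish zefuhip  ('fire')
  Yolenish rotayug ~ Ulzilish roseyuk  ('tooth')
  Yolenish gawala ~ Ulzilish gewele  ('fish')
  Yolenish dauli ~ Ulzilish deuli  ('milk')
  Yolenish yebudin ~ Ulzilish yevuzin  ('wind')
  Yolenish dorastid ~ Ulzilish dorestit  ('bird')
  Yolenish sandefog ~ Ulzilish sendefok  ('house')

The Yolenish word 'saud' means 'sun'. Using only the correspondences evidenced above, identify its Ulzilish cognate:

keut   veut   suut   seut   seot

dauli ~ deuli — Yolenish a corresponds to Ulzilish e after a consonant, before a back vowel.
dorastid ~ dorestit — Yolenish d corresponds to Ulzilish t word-finally.
Applying these to Yolenish 'saud':
  saud → seud   (a→e after a consonant, before a back vowel)
  seud → seut   (d→t word-finally)
So the Ulzilish cognate is 'seut'.

seut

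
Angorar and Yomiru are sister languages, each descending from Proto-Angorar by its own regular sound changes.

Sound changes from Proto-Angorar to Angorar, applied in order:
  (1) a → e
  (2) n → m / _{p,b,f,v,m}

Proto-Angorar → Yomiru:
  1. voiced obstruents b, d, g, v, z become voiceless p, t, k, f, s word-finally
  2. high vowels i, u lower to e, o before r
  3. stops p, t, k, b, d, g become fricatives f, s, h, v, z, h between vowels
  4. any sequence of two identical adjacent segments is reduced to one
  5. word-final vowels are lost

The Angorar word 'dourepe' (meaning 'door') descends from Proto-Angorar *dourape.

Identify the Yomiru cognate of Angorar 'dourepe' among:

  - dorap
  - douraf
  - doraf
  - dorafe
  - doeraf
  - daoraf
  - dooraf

Yomiru: start from *dourape.
  rule 1: no change — dourape
  rule 2 (pre-rhotic lowering): dourape → doorape
  rule 3 (intervocalic lenition): doorape → doorafe
  rule 4 (degemination): doorafe → dorafe
  rule 5 (apocope): dorafe → doraf
  ⇒ Yomiru doraf
Among the options, 'doraf' alone shows every Yomiru change applied in order.

doraf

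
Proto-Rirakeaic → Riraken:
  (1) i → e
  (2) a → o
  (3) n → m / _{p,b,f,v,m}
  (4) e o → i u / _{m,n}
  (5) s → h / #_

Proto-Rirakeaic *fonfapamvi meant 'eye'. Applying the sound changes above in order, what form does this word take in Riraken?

Riraken: *fonfapamvi > fonfapamve > fonfopomve > fomfopomve > fumfopumve  (by vowel merger, vowel merger, nasal place assimilation, pre-nasal raising)

fumfopumve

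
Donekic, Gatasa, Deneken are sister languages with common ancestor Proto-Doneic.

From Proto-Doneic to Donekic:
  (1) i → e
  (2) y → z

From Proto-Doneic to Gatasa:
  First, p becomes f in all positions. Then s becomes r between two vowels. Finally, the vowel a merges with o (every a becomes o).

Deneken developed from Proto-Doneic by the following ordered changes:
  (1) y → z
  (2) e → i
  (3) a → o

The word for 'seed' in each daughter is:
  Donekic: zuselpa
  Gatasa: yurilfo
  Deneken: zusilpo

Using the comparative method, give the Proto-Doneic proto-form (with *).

*yusilpa

Position 1: Donekic has z, Gatasa has y, Deneken has z. Gatasa preserves y here (none of its changes turn any other segment into y), so the proto-segment is *y.
Position 6: Donekic has p, Gatasa has f, Deneken has p. Donekic preserves p here (none of its changes turn any other segment into p), so the proto-segment is *p.
Verify the candidate proto-form against each daughter:
Donekic: start from *yusilpa.
  rule 1 (vowel merger): yusilpa → yuselpa
  rule 2 (unconditioned shift): yuselpa → zuselpa
  ⇒ Donekic zuselpa
Gatasa: start from *yusilpa.
  rule 1 (unconditioned shift): yusilpa → yusilfa
  rule 2 (rhotacism): yusilfa → yurilfa
  rule 3 (vowel merger): yurilfa → yurilfo
  ⇒ Gatasa yurilfo
Deneken: *yusilpa
  yusilpa → zusilpa   [unconditioned shift]
  zusilpa (rule 2 does not apply)
  zusilpa → zusilpo   [vowel merger]
  giving Deneken zusilpo.
No other proto-form is consistent with every reflex, so the reconstruction is *yusilpa.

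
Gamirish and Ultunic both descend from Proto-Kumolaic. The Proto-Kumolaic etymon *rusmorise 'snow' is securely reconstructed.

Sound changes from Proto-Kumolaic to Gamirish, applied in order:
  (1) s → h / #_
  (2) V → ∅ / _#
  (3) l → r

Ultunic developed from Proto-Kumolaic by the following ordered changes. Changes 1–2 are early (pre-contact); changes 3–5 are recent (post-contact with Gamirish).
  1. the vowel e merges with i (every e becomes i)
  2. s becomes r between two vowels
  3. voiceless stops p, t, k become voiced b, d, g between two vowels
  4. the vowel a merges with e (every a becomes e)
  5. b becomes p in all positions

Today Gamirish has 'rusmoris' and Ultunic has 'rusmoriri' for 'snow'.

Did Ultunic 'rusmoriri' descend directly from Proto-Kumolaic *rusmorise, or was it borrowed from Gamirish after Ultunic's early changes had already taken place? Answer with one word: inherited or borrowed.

If inherited, *rusmorise would pass through all of Ultunic's changes:
Ultunic: start from *rusmorise.
  rule 1 (vowel merger): rusmorise → rusmorisi
  rule 2 (rhotacism): rusmorisi → rusmoriri
  rule 3: no change — rusmoriri
  rule 4: no change — rusmoriri
  rule 5: no change — rusmoriri
  ⇒ Ultunic rusmoriri
If borrowed from Gamirish 'rusmoris' after the early changes, it would undergo only the recent ones:
  rule 3 (intervocalic voicing): no change (rusmoris)
  rule 4 (vowel merger): no change (rusmoris)
  rule 5 (unconditioned shift): no change (rusmoris)
  ⇒ as a loan: rusmoris
Ultunic 'rusmoriri' matches the inherited outcome exactly, so it is an inherited cognate, not a loan.

inherited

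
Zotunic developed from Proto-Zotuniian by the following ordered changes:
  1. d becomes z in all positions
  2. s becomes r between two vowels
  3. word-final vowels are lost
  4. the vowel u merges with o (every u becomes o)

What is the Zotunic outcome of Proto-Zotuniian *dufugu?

Zotunic: start from *dufugu.
  rule 1 (unconditioned shift): dufugu → zufugu
  rule 2: no change — zufugu
  rule 3 (apocope): zufugu → zufug
  rule 4 (vowel merger): zufug → zofog
  ⇒ Zotunic zofog

zofog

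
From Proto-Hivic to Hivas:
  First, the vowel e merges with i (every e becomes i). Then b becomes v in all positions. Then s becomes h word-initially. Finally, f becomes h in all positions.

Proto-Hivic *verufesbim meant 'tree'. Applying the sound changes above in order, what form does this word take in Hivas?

viruhisvim

Hivas: *verufesbim
  verufesbim → virufisbim   [vowel merger]
  virufisbim → virufisvim   [unconditioned shift]
  virufisvim (rule 3 does not apply)
  virufisvim → viruhisvim   [unconditioned shift]
  giving Hivas viruhisvim.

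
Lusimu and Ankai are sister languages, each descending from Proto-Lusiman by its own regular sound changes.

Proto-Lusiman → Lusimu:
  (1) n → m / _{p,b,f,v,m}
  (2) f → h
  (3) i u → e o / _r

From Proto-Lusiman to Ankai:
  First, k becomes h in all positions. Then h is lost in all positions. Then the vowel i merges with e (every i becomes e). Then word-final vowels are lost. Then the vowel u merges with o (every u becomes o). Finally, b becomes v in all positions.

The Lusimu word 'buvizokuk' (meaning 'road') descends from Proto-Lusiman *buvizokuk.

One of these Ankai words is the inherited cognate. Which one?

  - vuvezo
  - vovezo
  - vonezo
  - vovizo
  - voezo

Ankai: *buvizokuk > buvizohuh > buvizou > buvezou > buvezo > bovezo > vovezo  (by unconditioned shift, h-loss, vowel merger, apocope, vowel merger, unconditioned shift)
The other candidates each miss or misapply at least one Ankai change.

vovezo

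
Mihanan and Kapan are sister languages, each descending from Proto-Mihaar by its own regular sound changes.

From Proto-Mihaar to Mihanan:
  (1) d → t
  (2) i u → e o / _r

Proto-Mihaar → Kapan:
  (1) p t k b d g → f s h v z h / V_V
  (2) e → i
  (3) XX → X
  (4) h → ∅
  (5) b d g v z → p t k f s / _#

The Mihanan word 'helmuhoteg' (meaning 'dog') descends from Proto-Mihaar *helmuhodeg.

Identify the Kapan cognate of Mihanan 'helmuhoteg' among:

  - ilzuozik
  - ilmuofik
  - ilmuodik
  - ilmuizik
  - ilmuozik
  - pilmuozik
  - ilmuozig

Kapan: start from *helmuhodeg.
  rule 1 (intervocalic lenition): helmuhodeg → helmuhozeg
  rule 2 (vowel merger): helmuhozeg → hilmuhozig
  rule 3: no change — hilmuhozig
  rule 4 (h-loss): hilmuhozig → ilmuozig
  rule 5 (final devoicing): ilmuozig → ilmuozik
  ⇒ Kapan ilmuozik
Among the options, 'ilmuozik' alone shows every Kapan change applied in order.

ilmuozik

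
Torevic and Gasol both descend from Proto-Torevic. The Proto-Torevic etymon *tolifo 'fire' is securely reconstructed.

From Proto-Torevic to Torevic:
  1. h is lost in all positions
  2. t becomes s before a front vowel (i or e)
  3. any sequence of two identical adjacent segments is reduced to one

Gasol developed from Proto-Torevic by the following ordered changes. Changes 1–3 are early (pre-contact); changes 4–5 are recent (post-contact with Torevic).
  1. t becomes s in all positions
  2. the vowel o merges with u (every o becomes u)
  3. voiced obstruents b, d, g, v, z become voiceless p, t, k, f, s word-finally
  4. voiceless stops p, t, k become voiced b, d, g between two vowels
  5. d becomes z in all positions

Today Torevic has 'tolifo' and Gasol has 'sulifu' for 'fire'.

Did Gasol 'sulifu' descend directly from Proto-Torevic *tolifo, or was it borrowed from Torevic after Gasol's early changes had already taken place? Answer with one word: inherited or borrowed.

If inherited, *tolifo would pass through all of Gasol's changes:
Gasol: *tolifo > solifo > sulifu  (by unconditioned shift, vowel merger)
If borrowed from Torevic 'tolifo' after the early changes, it would undergo only the recent ones:
  rule 4 (intervocalic voicing): no change (tolifo)
  rule 5 (unconditioned shift): no change (tolifo)
  ⇒ as a loan: tolifo
Gasol 'sulifu' matches the inherited outcome exactly, so it is an inherited cognate, not a loan.

inherited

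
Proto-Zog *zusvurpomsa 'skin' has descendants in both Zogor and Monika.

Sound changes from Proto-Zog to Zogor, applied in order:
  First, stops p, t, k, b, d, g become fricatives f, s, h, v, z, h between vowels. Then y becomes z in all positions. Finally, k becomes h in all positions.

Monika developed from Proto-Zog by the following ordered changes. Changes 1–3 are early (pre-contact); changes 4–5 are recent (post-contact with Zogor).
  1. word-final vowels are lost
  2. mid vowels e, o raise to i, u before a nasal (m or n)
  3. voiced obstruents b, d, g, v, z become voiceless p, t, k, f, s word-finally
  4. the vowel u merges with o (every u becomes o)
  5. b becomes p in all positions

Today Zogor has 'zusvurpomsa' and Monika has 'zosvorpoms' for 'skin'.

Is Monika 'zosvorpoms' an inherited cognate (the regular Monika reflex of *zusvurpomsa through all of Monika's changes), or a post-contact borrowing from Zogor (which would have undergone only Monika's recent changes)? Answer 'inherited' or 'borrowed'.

inherited

If inherited, *zusvurpomsa would pass through all of Monika's changes:
Monika: start from *zusvurpomsa.
  rule 1 (apocope): zusvurpomsa → zusvurpoms
  rule 2 (pre-nasal raising): zusvurpoms → zusvurpums
  rule 3: no change — zusvurpums
  rule 4 (vowel merger): zusvurpums → zosvorpoms
  rule 5: no change — zosvorpoms
  ⇒ Monika zosvorpoms
If borrowed from Zogor 'zusvurpomsa' after the early changes, it would undergo only the recent ones:
  rule 4 (vowel merger): zusvurpomsa → zosvorpomsa
  rule 5 (unconditioned shift): no change (zosvorpomsa)
  ⇒ as a loan: zosvorpomsa
Monika 'zosvorpoms' matches the inherited outcome exactly, so it is an inherited cognate, not a loan.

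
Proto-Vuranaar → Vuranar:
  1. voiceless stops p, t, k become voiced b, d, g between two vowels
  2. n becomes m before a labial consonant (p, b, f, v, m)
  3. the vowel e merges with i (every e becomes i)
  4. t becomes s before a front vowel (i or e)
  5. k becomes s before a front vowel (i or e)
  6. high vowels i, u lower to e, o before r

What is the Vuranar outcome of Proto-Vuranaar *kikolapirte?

Vuranar: start from *kikolapirte.
  rule 1 (intervocalic voicing): kikolapirte → kigolabirte
  rule 2: no change — kigolabirte
  rule 3 (vowel merger): kigolabirte → kigolabirti
  rule 4 (palatalisation): kigolabirti → kigolabirsi
  rule 5 (palatalisation): kigolabirsi → sigolabirsi
  rule 6 (pre-rhotic lowering): sigolabirsi → sigolabersi
  ⇒ Vuranar sigolabersi

sigolabersi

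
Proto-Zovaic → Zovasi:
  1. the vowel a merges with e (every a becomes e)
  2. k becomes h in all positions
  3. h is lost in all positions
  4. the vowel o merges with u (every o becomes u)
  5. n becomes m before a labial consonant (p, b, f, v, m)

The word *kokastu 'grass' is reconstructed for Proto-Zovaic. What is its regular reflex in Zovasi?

Zovasi: *kokastu
  kokastu → kokestu   [vowel merger]
  kokestu → hohestu   [unconditioned shift]
  hohestu → oestu   [h-loss]
  oestu → uestu   [vowel merger]
  uestu (rule 5 does not apply)
  giving Zovasi uestu.

uestu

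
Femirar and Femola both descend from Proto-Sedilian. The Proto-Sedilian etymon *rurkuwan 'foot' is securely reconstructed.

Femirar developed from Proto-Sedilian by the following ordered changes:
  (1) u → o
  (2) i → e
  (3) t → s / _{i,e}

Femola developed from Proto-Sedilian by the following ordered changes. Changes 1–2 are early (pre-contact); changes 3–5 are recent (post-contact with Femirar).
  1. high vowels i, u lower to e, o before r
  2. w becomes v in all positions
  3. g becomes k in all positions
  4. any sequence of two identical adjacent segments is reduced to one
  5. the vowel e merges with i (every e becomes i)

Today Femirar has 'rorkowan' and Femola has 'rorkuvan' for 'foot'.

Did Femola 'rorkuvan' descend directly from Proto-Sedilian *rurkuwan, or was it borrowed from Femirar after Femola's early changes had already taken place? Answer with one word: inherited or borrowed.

inherited

If inherited, *rurkuwan would pass through all of Femola's changes:
Femola: *rurkuwan
  rurkuwan → rorkuwan   [pre-rhotic lowering]
  rorkuwan → rorkuvan   [unconditioned shift]
  rorkuvan (rule 3 does not apply)
  rorkuvan (rule 4 does not apply)
  rorkuvan (rule 5 does not apply)
  giving Femola rorkuvan.
If borrowed from Femirar 'rorkowan' after the early changes, it would undergo only the recent ones:
  rule 3 (unconditioned shift): no change (rorkowan)
  rule 4 (degemination): no change (rorkowan)
  rule 5 (vowel merger): no change (rorkowan)
  ⇒ as a loan: rorkowan
Femola 'rorkuvan' matches the inherited outcome exactly, so it is an inherited cognate, not a loan.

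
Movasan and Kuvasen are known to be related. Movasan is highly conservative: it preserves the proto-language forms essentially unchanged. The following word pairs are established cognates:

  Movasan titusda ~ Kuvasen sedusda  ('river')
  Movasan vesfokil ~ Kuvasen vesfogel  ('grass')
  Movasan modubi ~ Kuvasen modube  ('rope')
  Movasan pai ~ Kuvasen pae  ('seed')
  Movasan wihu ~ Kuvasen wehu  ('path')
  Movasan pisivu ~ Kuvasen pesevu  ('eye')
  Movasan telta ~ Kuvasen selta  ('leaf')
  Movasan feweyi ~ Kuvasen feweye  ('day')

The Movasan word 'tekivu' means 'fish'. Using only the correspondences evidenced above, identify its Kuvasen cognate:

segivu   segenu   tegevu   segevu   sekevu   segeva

telta ~ selta — Movasan t corresponds to Kuvasen s word-initially before a front vowel.
vesfokil ~ vesfogel — Movasan k corresponds to Kuvasen g between vowels (before a front vowel).
pisivu ~ pesevu — Movasan i corresponds to Kuvasen e after a consonant, before a labial obstruent.
Applying these to Movasan 'tekivu':
  tekivu → sekivu   (t→s word-initially before a front vowel)
  sekivu → segivu   (k→g between vowels (before a front vowel))
  segivu → segevu   (i→e after a consonant, before a labial obstruent)
So the Kuvasen cognate is 'segevu'.

segevu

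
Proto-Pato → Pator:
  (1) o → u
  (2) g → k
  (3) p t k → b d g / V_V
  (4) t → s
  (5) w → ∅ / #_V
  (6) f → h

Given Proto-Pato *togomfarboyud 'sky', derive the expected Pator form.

Pator: *togomfarboyud
  togomfarboyud → tugumfarbuyud   [vowel merger]
  tugumfarbuyud → tukumfarbuyud   [unconditioned shift]
  tukumfarbuyud → tugumfarbuyud   [intervocalic voicing]
  tugumfarbuyud → sugumfarbuyud   [unconditioned shift]
  sugumfarbuyud (rule 5 does not apply)
  sugumfarbuyud → sugumharbuyud   [unconditioned shift]
  giving Pator sugumharbuyud.

sugumharbuyud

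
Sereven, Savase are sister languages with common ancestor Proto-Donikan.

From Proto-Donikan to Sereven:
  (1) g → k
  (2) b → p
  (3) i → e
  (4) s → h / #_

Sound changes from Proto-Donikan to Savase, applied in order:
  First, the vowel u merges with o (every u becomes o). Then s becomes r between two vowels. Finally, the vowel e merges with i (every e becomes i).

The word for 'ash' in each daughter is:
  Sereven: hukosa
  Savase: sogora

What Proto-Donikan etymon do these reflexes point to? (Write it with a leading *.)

Position 1: Sereven has h, Savase has s. Savase preserves s here (none of its changes turn any other segment into s), so the proto-segment is *s.
Position 5: Sereven has s, Savase has r. Sereven preserves s here (none of its changes turn any other segment into s), so the proto-segment is *s.
This points to *sugosa. Verify forward in each daughter:
Sereven: start from *sugosa.
  rule 1 (unconditioned shift): sugosa → sukosa
  rule 2: no change — sukosa
  rule 3: no change — sukosa
  rule 4 (debuccalisation): sukosa → hukosa
  ⇒ Sereven hukosa
Savase: start from *sugosa.
  rule 1 (vowel merger): sugosa → sogosa
  rule 2 (rhotacism): sogosa → sogora
  rule 3: no change — sogora
  ⇒ Savase sogora
*sugosa is the unique common source.

*sugosa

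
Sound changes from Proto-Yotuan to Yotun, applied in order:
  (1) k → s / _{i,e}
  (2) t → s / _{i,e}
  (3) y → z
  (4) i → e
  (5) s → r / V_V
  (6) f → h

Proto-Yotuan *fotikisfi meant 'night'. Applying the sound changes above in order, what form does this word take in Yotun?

horereshe

Yotun: *fotikisfi > fotisisfi > fosisisfi > fosesesfe > foreresfe > horereshe  (by palatalisation, palatalisation, vowel merger, rhotacism, unconditioned shift)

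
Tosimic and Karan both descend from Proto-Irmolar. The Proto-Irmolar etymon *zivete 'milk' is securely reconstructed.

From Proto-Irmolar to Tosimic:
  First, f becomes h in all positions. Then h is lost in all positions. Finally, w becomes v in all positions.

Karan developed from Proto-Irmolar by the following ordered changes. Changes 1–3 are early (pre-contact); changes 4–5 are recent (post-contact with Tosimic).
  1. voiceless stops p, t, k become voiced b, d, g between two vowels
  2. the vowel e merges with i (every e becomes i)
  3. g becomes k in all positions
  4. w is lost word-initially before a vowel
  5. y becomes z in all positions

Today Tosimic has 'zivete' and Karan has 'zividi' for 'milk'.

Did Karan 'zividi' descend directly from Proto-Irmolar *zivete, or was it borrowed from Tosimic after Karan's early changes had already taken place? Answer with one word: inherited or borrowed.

If inherited, *zivete would pass through all of Karan's changes:
Karan: *zivete
  zivete → zivede   [intervocalic voicing]
  zivede → zividi   [vowel merger]
  zividi (rule 3 does not apply)
  zividi (rule 4 does not apply)
  zividi (rule 5 does not apply)
  giving Karan zividi.
If borrowed from Tosimic 'zivete' after the early changes, it would undergo only the recent ones:
  rule 4 (glide loss): no change (zivete)
  rule 5 (unconditioned shift): no change (zivete)
  ⇒ as a loan: zivete
Karan 'zividi' matches the inherited outcome exactly, so it is an inherited cognate, not a loan.

inherited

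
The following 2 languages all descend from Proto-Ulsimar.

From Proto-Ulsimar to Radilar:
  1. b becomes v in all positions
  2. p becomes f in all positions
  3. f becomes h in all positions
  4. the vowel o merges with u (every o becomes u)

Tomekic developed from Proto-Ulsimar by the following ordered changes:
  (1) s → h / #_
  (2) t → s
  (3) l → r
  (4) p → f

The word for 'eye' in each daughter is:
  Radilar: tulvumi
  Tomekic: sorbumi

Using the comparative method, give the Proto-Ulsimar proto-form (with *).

*tolbumi

Position 2: Radilar has u, Tomekic has o. Tomekic preserves o here (none of its changes turn any other segment into o), so the proto-segment is *o.
Position 1: Radilar has t, Tomekic has s. Radilar preserves t here (none of its changes turn any other segment into t), so the proto-segment is *t.
This points to *tolbumi. Verify forward in each daughter:
Radilar: *tolbumi
  tolbumi → tolvumi   [unconditioned shift]
  tolvumi (rule 2 does not apply)
  tolvumi (rule 3 does not apply)
  tolvumi → tulvumi   [vowel merger]
  giving Radilar tulvumi.
Tomekic: *tolbumi > solbumi > sorbumi  (by unconditioned shift, unconditioned shift)
*tolbumi is the unique common source.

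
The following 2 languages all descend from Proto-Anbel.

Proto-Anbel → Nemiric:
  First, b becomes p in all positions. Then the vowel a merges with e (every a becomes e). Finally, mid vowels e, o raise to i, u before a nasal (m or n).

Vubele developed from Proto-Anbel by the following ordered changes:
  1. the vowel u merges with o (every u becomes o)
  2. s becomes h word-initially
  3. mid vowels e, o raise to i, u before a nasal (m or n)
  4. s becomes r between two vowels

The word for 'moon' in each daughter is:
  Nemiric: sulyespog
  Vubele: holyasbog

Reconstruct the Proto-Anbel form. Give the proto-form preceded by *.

Position 1: Nemiric has s, Vubele has h. Nemiric preserves s here (none of its changes turn any other segment into s), so the proto-segment is *s.
Position 7: Nemiric has p, Vubele has b. Vubele preserves b here (none of its changes turn any other segment into b), so the proto-segment is *b.
Position 2: Nemiric has u, Vubele has o. Taking the neighbouring segments as reconstructed: Nemiric u can only go back to *u; Vubele o could go back to *o or *u — the one source consistent with every daughter is *u.
Verify the candidate proto-form against each daughter:
Nemiric: *sulyasbog > sulyaspog > sulyespog  (by unconditioned shift, vowel merger)
Vubele: start from *sulyasbog.
  rule 1 (vowel merger): sulyasbog → solyasbog
  rule 2 (debuccalisation): solyasbog → holyasbog
  rule 3: no change — holyasbog
  rule 4: no change — holyasbog
  ⇒ Vubele holyasbog
*sulyasbog is the unique common source.

*sulyasbog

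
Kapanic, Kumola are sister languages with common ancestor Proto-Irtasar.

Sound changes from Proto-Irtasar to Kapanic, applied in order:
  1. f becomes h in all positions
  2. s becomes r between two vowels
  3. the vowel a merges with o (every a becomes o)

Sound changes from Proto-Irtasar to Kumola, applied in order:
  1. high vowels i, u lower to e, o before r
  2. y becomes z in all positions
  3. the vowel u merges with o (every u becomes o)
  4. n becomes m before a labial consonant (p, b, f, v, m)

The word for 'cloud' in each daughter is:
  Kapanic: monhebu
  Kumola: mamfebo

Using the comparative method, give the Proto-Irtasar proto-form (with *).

*manfebu

Position 2: Kapanic has o, Kumola has a. Kumola preserves a here (none of its changes turn any other segment into a), so the proto-segment is *a.
Position 4: Kapanic has h, Kumola has f. Kumola preserves f here (none of its changes turn any other segment into f), so the proto-segment is *f.
Position 7: Kapanic has u, Kumola has o. Kapanic preserves u here (none of its changes turn any other segment into u), so the proto-segment is *u.
Continuing position by position gives *manfebu; check it forward:
Kapanic: *manfebu
  manfebu → manhebu   [unconditioned shift]
  manhebu (rule 2 does not apply)
  manhebu → monhebu   [vowel merger]
  giving Kapanic monhebu.
Kumola: *manfebu > manfebo > mamfebo  (by vowel merger, nasal place assimilation)
Only *manfebu yields all of Kapanic monhebu, Kumola mamfebo.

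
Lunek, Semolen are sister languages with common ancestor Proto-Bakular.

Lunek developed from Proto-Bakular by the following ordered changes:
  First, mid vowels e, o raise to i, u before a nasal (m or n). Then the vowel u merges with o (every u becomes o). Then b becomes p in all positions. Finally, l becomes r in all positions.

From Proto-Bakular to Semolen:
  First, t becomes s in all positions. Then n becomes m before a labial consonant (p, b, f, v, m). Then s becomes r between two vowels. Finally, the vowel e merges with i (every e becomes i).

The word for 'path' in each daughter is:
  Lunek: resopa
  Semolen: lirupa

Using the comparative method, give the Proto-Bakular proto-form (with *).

*lesupa

Position 2: Lunek has e, Semolen has i. Lunek preserves e here (none of its changes turn any other segment into e), so the proto-segment is *e.
Position 3: Lunek has s, Semolen has r. Lunek preserves s here (none of its changes turn any other segment into s), so the proto-segment is *s.
Position 4: Lunek has o, Semolen has u. Semolen preserves u here (none of its changes turn any other segment into u), so the proto-segment is *u.
This points to *lesupa. Verify forward in each daughter:
Lunek: *lesupa > lesopa > resopa  (by vowel merger, unconditioned shift)
Semolen: *lesupa > lerupa > lirupa  (by rhotacism, vowel merger)
Only *lesupa yields all of Lunek resopa, Semolen lirupa.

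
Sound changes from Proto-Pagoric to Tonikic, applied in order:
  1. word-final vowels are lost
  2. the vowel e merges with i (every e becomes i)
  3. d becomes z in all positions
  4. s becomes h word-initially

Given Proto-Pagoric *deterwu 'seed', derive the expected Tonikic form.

Tonikic: start from *deterwu.
  rule 1 (apocope): deterwu → deterw
  rule 2 (vowel merger): deterw → ditirw
  rule 3 (unconditioned shift): ditirw → zitirw
  rule 4: no change — zitirw
  ⇒ Tonikic zitirw

zitirw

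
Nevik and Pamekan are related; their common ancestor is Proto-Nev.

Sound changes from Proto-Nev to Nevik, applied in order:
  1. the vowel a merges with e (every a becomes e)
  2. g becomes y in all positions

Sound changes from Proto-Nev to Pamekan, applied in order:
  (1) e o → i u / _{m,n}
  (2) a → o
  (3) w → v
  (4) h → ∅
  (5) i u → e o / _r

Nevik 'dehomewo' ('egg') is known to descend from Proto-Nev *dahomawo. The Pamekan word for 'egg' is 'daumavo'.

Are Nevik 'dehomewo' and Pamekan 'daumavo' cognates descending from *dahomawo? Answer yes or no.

no

Derive the expected Pamekan reflex of *dahomawo:
Pamekan: *dahomawo
  dahomawo → dahumawo   [pre-nasal raising]
  dahumawo → dohumowo   [vowel merger]
  dohumowo → dohumovo   [unconditioned shift]
  dohumovo → doumovo   [h-loss]
  doumovo (rule 5 does not apply)
  giving Pamekan doumovo.
The regular Pamekan reflex would be 'doumovo', but the attested form is 'daumavo'. The correspondence is irregular, so they are not cognates (the Pamekan form has a different source).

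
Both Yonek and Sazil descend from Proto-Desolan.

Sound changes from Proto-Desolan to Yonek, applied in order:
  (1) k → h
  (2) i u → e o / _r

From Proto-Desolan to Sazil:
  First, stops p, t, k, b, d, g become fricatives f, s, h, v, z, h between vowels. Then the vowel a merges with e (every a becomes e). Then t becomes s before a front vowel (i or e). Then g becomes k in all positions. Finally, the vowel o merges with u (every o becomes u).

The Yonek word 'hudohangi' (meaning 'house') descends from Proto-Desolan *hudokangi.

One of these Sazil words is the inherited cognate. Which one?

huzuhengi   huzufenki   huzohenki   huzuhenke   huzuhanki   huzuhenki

Sazil: *hudokangi > huzohangi > huzohengi > huzohenki > huzuhenki  (by intervocalic lenition, vowel merger, unconditioned shift, vowel merger)

huzuhenki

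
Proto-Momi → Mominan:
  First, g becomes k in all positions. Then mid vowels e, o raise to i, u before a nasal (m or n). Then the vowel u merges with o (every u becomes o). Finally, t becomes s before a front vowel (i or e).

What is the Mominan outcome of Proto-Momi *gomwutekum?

Mominan: *gomwutekum > komwutekum > kumwutekum > komwotekom > komwosekom  (by unconditioned shift, pre-nasal raising, vowel merger, palatalisation)

komwosekom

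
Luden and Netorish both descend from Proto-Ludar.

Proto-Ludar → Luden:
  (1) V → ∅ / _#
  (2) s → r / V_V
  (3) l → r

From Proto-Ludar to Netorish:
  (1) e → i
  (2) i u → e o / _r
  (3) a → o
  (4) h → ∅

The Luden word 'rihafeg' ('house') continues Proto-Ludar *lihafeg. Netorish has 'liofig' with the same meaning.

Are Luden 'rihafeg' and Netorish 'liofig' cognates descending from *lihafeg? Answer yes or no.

yes

Derive the expected Netorish reflex of *lihafeg:
Netorish: *lihafeg > lihafig > lihofig > liofig  (by vowel merger, vowel merger, h-loss)
Netorish 'liofig' matches the regular reflex exactly, so the pair is cognate.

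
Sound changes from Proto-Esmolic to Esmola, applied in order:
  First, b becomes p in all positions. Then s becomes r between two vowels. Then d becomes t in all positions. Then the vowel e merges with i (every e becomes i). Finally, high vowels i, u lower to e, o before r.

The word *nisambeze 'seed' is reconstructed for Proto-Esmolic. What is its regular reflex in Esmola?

nerampizi

Esmola: start from *nisambeze.
  rule 1 (unconditioned shift): nisambeze → nisampeze
  rule 2 (rhotacism): nisampeze → nirampeze
  rule 3: no change — nirampeze
  rule 4 (vowel merger): nirampeze → nirampizi
  rule 5 (pre-rhotic lowering): nirampizi → nerampizi
  ⇒ Esmola nerampizi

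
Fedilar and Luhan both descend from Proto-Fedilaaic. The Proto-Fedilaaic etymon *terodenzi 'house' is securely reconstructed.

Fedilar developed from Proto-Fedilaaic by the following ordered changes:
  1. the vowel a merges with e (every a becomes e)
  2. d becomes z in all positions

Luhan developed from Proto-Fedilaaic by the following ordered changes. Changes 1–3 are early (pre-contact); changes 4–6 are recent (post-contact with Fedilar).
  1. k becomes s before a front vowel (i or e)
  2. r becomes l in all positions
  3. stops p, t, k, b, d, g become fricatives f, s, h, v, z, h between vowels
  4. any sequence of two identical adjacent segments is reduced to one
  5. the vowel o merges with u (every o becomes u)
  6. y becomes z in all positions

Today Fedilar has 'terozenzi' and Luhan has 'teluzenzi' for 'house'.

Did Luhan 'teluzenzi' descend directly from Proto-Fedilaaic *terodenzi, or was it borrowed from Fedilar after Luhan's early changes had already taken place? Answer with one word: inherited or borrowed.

inherited

If inherited, *terodenzi would pass through all of Luhan's changes:
Luhan: start from *terodenzi.
  rule 1: no change — terodenzi
  rule 2 (unconditioned shift): terodenzi → telodenzi
  rule 3 (intervocalic lenition): telodenzi → telozenzi
  rule 4: no change — telozenzi
  rule 5 (vowel merger): telozenzi → teluzenzi
  rule 6: no change — teluzenzi
  ⇒ Luhan teluzenzi
If borrowed from Fedilar 'terozenzi' after the early changes, it would undergo only the recent ones:
  rule 4 (degemination): no change (terozenzi)
  rule 5 (vowel merger): terozenzi → teruzenzi
  rule 6 (unconditioned shift): no change (teruzenzi)
  ⇒ as a loan: teruzenzi
Luhan 'teluzenzi' matches the inherited outcome exactly, so it is an inherited cognate, not a loan.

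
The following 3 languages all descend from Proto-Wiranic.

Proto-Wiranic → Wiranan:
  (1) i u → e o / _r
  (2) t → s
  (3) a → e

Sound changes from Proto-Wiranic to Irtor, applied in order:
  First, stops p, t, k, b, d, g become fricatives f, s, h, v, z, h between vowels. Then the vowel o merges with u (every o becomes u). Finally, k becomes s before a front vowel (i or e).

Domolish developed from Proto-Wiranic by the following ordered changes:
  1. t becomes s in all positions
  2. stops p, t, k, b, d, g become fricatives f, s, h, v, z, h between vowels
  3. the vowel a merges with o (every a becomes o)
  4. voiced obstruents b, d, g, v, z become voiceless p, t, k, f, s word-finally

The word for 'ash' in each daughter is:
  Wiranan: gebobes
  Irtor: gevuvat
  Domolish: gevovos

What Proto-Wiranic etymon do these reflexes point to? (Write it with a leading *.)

Position 3: Wiranan has b, Irtor has v, Domolish has v. Wiranan preserves b here (none of its changes turn any other segment into b), so the proto-segment is *b.
Position 4: Wiranan has o, Irtor has u, Domolish has o. Taking the neighbouring segments as reconstructed: Wiranan o can only go back to *o; Irtor u could go back to *o or *u; Domolish o could go back to *a or *o — the one source consistent with every daughter is *o.
Position 7: Wiranan has s, Irtor has t, Domolish has s. Irtor preserves t here (none of its changes turn any other segment into t), so the proto-segment is *t.
This points to *gebobat. Verify forward in each daughter:
Wiranan: *gebobat > gebobas > gebobes  (by unconditioned shift, vowel merger)
Irtor: *gebobat > gevovat > gevuvat  (by intervocalic lenition, vowel merger)
Domolish: *gebobat > gebobas > gevovas > gevovos  (by unconditioned shift, intervocalic lenition, vowel merger)
No other proto-form is consistent with every reflex, so the reconstruction is *gebobat.

*gebobat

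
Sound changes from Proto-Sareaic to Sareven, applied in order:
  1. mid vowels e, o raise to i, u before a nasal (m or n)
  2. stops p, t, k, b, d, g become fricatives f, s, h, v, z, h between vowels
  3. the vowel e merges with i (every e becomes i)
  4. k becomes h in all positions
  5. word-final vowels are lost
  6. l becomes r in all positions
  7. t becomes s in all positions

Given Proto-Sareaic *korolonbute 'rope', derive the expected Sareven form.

Sareven: *korolonbute
  korolonbute → korolunbute   [pre-nasal raising]
  korolunbute → korolunbuse   [intervocalic lenition]
  korolunbuse → korolunbusi   [vowel merger]
  korolunbusi → horolunbusi   [unconditioned shift]
  horolunbusi → horolunbus   [apocope]
  horolunbus → hororunbus   [unconditioned shift]
  hororunbus (rule 7 does not apply)
  giving Sareven hororunbus.

hororunbus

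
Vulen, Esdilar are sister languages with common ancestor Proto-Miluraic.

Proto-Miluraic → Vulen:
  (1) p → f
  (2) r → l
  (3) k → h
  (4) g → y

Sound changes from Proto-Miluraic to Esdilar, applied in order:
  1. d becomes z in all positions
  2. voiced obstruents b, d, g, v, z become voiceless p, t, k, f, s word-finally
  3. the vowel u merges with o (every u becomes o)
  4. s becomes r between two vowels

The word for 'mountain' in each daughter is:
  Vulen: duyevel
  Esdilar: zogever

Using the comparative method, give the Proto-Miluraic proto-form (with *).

*dugever

Position 1: Vulen has d, Esdilar has z. Vulen preserves d here (none of its changes turn any other segment into d), so the proto-segment is *d.
Position 2: Vulen has u, Esdilar has o. Vulen preserves u here (none of its changes turn any other segment into u), so the proto-segment is *u.
Continuing position by position gives *dugever; check it forward:
Vulen: *dugever
  dugever (rule 1 does not apply)
  dugever → dugevel   [unconditioned shift]
  dugevel (rule 3 does not apply)
  dugevel → duyevel   [unconditioned shift]
  giving Vulen duyevel.
Esdilar: start from *dugever.
  rule 1 (unconditioned shift): dugever → zugever
  rule 2: no change — zugever
  rule 3 (vowel merger): zugever → zogever
  rule 4: no change — zogever
  ⇒ Esdilar zogever
Only *dugever yields all of Vulen duyevel, Esdilar zogever.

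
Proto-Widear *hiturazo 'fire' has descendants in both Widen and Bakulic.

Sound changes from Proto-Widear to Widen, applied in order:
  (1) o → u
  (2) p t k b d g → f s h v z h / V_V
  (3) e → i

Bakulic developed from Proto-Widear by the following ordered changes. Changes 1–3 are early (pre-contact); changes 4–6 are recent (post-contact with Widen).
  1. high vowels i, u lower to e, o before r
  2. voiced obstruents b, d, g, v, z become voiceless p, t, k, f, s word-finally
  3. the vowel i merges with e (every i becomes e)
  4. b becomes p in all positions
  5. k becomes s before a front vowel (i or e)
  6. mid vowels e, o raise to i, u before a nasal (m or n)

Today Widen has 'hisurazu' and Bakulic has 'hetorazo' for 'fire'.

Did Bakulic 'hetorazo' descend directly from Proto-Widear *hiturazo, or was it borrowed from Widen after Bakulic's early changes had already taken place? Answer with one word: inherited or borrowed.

inherited

If inherited, *hiturazo would pass through all of Bakulic's changes:
Bakulic: *hiturazo
  hiturazo → hitorazo   [pre-rhotic lowering]
  hitorazo (rule 2 does not apply)
  hitorazo → hetorazo   [vowel merger]
  hetorazo (rule 4 does not apply)
  hetorazo (rule 5 does not apply)
  hetorazo (rule 6 does not apply)
  giving Bakulic hetorazo.
If borrowed from Widen 'hisurazu' after the early changes, it would undergo only the recent ones:
  rule 4 (unconditioned shift): no change (hisurazu)
  rule 5 (palatalisation): no change (hisurazu)
  rule 6 (pre-nasal raising): no change (hisurazu)
  ⇒ as a loan: hisurazu
Bakulic 'hetorazo' matches the inherited outcome exactly, so it is an inherited cognate, not a loan.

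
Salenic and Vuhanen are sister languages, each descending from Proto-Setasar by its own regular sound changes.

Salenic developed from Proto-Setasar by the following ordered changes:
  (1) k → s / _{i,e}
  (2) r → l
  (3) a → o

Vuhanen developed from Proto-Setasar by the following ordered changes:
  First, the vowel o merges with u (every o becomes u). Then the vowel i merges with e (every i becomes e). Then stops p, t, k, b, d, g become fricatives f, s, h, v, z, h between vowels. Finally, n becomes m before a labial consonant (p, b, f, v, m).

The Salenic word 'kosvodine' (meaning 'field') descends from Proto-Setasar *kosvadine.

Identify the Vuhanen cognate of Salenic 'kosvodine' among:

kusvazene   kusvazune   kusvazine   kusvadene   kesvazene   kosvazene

kusvazene

Vuhanen: *kosvadine
  kosvadine → kusvadine   [vowel merger]
  kusvadine → kusvadene   [vowel merger]
  kusvadene → kusvazene   [intervocalic lenition]
  kusvazene (rule 4 does not apply)
  giving Vuhanen kusvazene.
Only 'kusvazene' matches the regular Vuhanen development of *kosvadine.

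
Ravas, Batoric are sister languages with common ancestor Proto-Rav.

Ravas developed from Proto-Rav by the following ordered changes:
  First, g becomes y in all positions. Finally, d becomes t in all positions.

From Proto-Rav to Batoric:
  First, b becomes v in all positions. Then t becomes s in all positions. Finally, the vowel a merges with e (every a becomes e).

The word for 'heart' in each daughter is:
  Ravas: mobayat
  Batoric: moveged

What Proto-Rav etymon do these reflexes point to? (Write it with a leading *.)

*mobagad

Position 3: Ravas has b, Batoric has v. Ravas preserves b here (none of its changes turn any other segment into b), so the proto-segment is *b.
Position 4: Ravas has a, Batoric has e. Ravas preserves a here (none of its changes turn any other segment into a), so the proto-segment is *a.
Continuing position by position gives *mobagad; check it forward:
Ravas: *mobagad
  mobagad → mobayad   [unconditioned shift]
  mobayad → mobayat   [unconditioned shift]
  giving Ravas mobayat.
Batoric: *mobagad > movagad > moveged  (by unconditioned shift, vowel merger)
Only *mobagad yields all of Ravas mobayat, Batoric moveged.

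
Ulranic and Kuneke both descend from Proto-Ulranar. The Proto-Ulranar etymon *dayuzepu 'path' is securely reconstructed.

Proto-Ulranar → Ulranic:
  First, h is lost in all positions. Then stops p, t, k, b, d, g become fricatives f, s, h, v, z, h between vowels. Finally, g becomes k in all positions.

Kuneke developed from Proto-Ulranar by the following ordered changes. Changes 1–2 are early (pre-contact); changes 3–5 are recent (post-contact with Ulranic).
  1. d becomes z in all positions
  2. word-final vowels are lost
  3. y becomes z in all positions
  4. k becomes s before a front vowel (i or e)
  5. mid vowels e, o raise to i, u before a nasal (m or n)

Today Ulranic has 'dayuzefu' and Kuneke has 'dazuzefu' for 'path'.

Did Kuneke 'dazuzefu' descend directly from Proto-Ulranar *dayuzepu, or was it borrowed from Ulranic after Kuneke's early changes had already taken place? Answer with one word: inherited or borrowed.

If inherited, *dayuzepu would pass through all of Kuneke's changes:
Kuneke: start from *dayuzepu.
  rule 1 (unconditioned shift): dayuzepu → zayuzepu
  rule 2 (apocope): zayuzepu → zayuzep
  rule 3 (unconditioned shift): zayuzep → zazuzep
  rule 4: no change — zazuzep
  rule 5: no change — zazuzep
  ⇒ Kuneke zazuzep
If borrowed from Ulranic 'dayuzefu' after the early changes, it would undergo only the recent ones:
  rule 3 (unconditioned shift): dayuzefu → dazuzefu
  rule 4 (palatalisation): no change (dazuzefu)
  rule 5 (pre-nasal raising): no change (dazuzefu)
  ⇒ as a loan: dazuzefu
Kuneke 'dazuzefu' matches the loan outcome 'dazuzefu', not the inherited 'zazuzep' — it skipped the early Kuneke changes, so it was borrowed from Ulranic.

borrowed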